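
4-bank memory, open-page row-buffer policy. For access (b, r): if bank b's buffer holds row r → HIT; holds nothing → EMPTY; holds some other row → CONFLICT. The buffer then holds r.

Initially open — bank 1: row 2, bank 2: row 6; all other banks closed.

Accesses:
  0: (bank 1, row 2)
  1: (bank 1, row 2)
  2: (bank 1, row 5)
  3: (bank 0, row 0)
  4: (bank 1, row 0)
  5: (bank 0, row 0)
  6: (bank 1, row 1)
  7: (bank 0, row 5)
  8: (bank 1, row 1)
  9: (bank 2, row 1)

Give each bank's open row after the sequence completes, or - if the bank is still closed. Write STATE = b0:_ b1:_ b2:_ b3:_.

STATE = b0:5 b1:1 b2:1 b3:-

#0 (1,2) H  (was 2)
#1 (1,2) H  (was 2)
#2 (1,5) C  (was 2)
#3 (0,0) E
#4 (1,0) C  (was 5)
#5 (0,0) H  (was 0)
#6 (1,1) C  (was 0)
#7 (0,5) C  (was 0)
#8 (1,1) H  (was 1)
#9 (2,1) C  (was 6)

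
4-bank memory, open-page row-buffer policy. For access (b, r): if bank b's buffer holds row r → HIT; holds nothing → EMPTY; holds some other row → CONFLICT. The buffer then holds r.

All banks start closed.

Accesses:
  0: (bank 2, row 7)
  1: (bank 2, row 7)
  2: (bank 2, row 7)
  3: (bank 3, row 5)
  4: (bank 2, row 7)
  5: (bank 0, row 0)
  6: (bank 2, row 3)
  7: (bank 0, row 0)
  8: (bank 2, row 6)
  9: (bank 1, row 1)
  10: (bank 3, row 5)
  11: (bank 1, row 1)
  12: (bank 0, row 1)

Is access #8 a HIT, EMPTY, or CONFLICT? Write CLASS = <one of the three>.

  [0] b2 r7: no row ⇒ E
  [1] b2 r7: had r7 ⇒ H
  [2] b2 r7: had r7 ⇒ H
  [3] b3 r5: no row ⇒ E
  [4] b2 r7: had r7 ⇒ H
  [5] b0 r0: no row ⇒ E
  [6] b2 r3: had r7 ⇒ C
  [7] b0 r0: had r0 ⇒ H
  [8] b2 r6: had r3 ⇒ C
  [9] b1 r1: no row ⇒ E
  [10] b3 r5: had r5 ⇒ H
  [11] b1 r1: had r1 ⇒ H
  [12] b0 r1: had r0 ⇒ C

CLASS = CONFLICT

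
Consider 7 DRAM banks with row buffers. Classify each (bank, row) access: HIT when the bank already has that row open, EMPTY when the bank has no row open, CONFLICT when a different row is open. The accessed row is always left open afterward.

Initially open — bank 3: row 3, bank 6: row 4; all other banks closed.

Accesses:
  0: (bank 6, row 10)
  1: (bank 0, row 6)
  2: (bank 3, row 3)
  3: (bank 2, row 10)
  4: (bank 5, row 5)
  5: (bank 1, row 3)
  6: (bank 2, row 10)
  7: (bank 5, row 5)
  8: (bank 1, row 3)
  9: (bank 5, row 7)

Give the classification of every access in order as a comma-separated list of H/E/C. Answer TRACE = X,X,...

0: bank 6 row 10 — prev 4 → CONFLICT
1: bank 0 row 6 — prev None → EMPTY
2: bank 3 row 3 — prev 3 → HIT
3: bank 2 row 10 — prev None → EMPTY
4: bank 5 row 5 — prev None → EMPTY
5: bank 1 row 3 — prev None → EMPTY
6: bank 2 row 10 — prev 10 → HIT
7: bank 5 row 5 — prev 5 → HIT
8: bank 1 row 3 — prev 3 → HIT
9: bank 5 row 7 — prev 5 → CONFLICT

TRACE = C,E,H,E,E,E,H,H,H,C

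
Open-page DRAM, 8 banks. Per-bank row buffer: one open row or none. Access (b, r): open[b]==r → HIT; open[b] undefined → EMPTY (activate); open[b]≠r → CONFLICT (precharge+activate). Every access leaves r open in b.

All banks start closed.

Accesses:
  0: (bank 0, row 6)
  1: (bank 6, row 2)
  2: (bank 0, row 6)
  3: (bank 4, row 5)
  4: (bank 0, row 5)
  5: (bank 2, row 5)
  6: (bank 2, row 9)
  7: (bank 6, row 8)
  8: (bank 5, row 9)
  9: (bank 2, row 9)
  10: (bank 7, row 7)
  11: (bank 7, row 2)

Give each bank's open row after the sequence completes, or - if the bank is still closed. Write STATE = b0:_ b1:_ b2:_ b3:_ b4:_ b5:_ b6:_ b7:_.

#0 (0,6) E
#1 (6,2) E
#2 (0,6) H  (was 6)
#3 (4,5) E
#4 (0,5) C  (was 6)
#5 (2,5) E
#6 (2,9) C  (was 5)
#7 (6,8) C  (was 2)
#8 (5,9) E
#9 (2,9) H  (was 9)
#10 (7,7) E
#11 (7,2) C  (was 7)

STATE = b0:5 b1:- b2:9 b3:- b4:5 b5:9 b6:8 b7:2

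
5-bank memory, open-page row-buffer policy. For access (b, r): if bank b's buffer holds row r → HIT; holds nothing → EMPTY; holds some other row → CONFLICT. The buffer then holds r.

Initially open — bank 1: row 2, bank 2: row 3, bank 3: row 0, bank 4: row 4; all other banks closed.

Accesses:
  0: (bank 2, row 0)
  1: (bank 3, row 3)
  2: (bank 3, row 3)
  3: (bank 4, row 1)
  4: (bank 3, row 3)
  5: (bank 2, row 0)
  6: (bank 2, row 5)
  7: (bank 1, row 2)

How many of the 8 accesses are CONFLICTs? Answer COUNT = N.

COUNT = 4

step 0: bank2 3->0 [CONFLICT]
step 1: bank3 0->3 [CONFLICT]
step 2: bank3 3->3 [HIT]
step 3: bank4 4->1 [CONFLICT]
step 4: bank3 3->3 [HIT]
step 5: bank2 0->0 [HIT]
step 6: bank2 0->5 [CONFLICT]
step 7: bank1 2->2 [HIT]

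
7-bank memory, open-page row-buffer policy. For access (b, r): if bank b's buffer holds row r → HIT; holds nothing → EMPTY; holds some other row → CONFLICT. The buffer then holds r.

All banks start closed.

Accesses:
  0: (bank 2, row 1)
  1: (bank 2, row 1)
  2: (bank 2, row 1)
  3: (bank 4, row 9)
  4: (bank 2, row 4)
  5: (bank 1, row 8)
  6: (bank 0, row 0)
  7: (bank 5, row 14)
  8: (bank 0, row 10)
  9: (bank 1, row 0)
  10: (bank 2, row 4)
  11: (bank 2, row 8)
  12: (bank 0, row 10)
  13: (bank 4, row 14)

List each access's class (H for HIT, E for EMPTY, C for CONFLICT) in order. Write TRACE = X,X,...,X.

TRACE = E,H,H,E,C,E,E,E,C,C,H,C,H,C

step 0: bank2 None->1 [EMPTY]
step 1: bank2 1->1 [HIT]
step 2: bank2 1->1 [HIT]
step 3: bank4 None->9 [EMPTY]
step 4: bank2 1->4 [CONFLICT]
step 5: bank1 None->8 [EMPTY]
step 6: bank0 None->0 [EMPTY]
step 7: bank5 None->14 [EMPTY]
step 8: bank0 0->10 [CONFLICT]
step 9: bank1 8->0 [CONFLICT]
step 10: bank2 4->4 [HIT]
step 11: bank2 4->8 [CONFLICT]
step 12: bank0 10->10 [HIT]
step 13: bank4 9->14 [CONFLICT]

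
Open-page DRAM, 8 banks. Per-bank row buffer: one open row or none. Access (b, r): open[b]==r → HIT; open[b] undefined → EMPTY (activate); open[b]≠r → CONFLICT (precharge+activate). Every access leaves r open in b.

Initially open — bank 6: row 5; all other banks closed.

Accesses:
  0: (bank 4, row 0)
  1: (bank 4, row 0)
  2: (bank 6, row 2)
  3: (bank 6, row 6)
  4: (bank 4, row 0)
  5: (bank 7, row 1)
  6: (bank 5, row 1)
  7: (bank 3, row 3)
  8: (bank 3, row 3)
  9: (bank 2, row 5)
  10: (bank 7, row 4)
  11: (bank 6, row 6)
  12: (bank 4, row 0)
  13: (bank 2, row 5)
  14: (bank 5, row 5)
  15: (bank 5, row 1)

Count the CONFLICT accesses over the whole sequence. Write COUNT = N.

0: bank 4 row 0 — prev None → EMPTY
1: bank 4 row 0 — prev 0 → HIT
2: bank 6 row 2 — prev 5 → CONFLICT
3: bank 6 row 6 — prev 2 → CONFLICT
4: bank 4 row 0 — prev 0 → HIT
5: bank 7 row 1 — prev None → EMPTY
6: bank 5 row 1 — prev None → EMPTY
7: bank 3 row 3 — prev None → EMPTY
8: bank 3 row 3 — prev 3 → HIT
9: bank 2 row 5 — prev None → EMPTY
10: bank 7 row 4 — prev 1 → CONFLICT
11: bank 6 row 6 — prev 6 → HIT
12: bank 4 row 0 — prev 0 → HIT
13: bank 2 row 5 — prev 5 → HIT
14: bank 5 row 5 — prev 1 → CONFLICT
15: bank 5 row 1 — prev 5 → CONFLICT

COUNT = 5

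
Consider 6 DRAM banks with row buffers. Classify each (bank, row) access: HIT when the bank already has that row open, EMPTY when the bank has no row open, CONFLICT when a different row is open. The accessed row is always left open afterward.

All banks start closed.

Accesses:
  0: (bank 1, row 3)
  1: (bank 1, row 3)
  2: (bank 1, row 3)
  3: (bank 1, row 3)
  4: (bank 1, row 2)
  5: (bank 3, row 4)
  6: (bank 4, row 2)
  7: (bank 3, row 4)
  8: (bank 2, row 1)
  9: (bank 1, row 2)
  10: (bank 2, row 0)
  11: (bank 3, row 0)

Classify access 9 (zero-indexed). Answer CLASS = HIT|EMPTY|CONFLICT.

#0 (1,3) E
#1 (1,3) H  (was 3)
#2 (1,3) H  (was 3)
#3 (1,3) H  (was 3)
#4 (1,2) C  (was 3)
#5 (3,4) E
#6 (4,2) E
#7 (3,4) H  (was 4)
#8 (2,1) E
#9 (1,2) H  (was 2)
#10 (2,0) C  (was 1)
#11 (3,0) C  (was 4)

CLASS = HIT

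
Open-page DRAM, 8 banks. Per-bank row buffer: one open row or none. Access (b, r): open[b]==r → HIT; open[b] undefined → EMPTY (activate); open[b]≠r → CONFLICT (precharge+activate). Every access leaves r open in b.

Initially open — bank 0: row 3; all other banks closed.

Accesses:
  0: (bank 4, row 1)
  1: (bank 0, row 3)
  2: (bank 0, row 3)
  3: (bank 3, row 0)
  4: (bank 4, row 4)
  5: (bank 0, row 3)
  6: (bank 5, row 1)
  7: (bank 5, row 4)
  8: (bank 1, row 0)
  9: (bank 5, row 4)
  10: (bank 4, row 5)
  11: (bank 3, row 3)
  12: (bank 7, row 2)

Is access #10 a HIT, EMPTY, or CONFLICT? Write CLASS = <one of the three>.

CLASS = CONFLICT

step 0: bank4 None->1 [EMPTY]
step 1: bank0 3->3 [HIT]
step 2: bank0 3->3 [HIT]
step 3: bank3 None->0 [EMPTY]
step 4: bank4 1->4 [CONFLICT]
step 5: bank0 3->3 [HIT]
step 6: bank5 None->1 [EMPTY]
step 7: bank5 1->4 [CONFLICT]
step 8: bank1 None->0 [EMPTY]
step 9: bank5 4->4 [HIT]
step 10: bank4 4->5 [CONFLICT]
step 11: bank3 0->3 [CONFLICT]
step 12: bank7 None->2 [EMPTY]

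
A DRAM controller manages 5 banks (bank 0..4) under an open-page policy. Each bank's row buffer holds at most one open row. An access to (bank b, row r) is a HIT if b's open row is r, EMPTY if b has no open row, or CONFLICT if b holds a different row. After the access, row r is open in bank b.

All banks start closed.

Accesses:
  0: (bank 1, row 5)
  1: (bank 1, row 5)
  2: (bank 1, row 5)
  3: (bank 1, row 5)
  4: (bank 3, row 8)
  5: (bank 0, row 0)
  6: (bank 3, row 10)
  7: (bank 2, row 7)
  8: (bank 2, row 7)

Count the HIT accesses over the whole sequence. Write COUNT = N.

step 0: bank1 None->5 [EMPTY]
step 1: bank1 5->5 [HIT]
step 2: bank1 5->5 [HIT]
step 3: bank1 5->5 [HIT]
step 4: bank3 None->8 [EMPTY]
step 5: bank0 None->0 [EMPTY]
step 6: bank3 8->10 [CONFLICT]
step 7: bank2 None->7 [EMPTY]
step 8: bank2 7->7 [HIT]

COUNT = 4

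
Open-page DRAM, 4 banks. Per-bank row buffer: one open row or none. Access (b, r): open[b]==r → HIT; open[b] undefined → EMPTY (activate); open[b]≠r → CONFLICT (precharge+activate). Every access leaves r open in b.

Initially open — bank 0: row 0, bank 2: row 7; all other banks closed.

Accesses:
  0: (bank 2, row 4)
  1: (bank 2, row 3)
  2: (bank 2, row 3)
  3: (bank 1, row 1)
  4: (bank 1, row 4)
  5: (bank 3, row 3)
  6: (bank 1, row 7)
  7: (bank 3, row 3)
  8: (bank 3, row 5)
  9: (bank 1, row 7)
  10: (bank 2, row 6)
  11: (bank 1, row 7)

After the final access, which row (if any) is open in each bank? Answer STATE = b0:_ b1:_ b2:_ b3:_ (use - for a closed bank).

STATE = b0:0 b1:7 b2:6 b3:5

#0 (2,4) C  (was 7)
#1 (2,3) C  (was 4)
#2 (2,3) H  (was 3)
#3 (1,1) E
#4 (1,4) C  (was 1)
#5 (3,3) E
#6 (1,7) C  (was 4)
#7 (3,3) H  (was 3)
#8 (3,5) C  (was 3)
#9 (1,7) H  (was 7)
#10 (2,6) C  (was 3)
#11 (1,7) H  (was 7)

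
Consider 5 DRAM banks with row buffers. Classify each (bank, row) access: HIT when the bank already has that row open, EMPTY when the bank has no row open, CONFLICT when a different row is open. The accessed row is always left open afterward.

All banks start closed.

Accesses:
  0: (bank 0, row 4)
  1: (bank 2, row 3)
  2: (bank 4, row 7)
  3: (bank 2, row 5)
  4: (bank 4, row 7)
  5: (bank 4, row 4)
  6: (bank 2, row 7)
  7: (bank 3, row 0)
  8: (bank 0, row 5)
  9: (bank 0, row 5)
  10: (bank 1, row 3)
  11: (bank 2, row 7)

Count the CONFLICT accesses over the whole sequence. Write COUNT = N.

COUNT = 4

0: bank 0 row 4 — prev None → EMPTY
1: bank 2 row 3 — prev None → EMPTY
2: bank 4 row 7 — prev None → EMPTY
3: bank 2 row 5 — prev 3 → CONFLICT
4: bank 4 row 7 — prev 7 → HIT
5: bank 4 row 4 — prev 7 → CONFLICT
6: bank 2 row 7 — prev 5 → CONFLICT
7: bank 3 row 0 — prev None → EMPTY
8: bank 0 row 5 — prev 4 → CONFLICT
9: bank 0 row 5 — prev 5 → HIT
10: bank 1 row 3 — prev None → EMPTY
11: bank 2 row 7 — prev 7 → HIT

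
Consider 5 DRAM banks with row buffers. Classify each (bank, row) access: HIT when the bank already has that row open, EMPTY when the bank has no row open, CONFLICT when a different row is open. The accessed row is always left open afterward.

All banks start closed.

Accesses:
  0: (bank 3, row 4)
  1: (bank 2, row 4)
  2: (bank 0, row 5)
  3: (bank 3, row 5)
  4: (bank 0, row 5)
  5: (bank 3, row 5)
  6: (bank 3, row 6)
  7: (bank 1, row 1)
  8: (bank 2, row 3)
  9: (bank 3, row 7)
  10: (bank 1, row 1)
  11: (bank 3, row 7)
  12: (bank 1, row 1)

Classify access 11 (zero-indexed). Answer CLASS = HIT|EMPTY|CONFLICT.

0: bank 3 row 4 — prev None → EMPTY
1: bank 2 row 4 — prev None → EMPTY
2: bank 0 row 5 — prev None → EMPTY
3: bank 3 row 5 — prev 4 → CONFLICT
4: bank 0 row 5 — prev 5 → HIT
5: bank 3 row 5 — prev 5 → HIT
6: bank 3 row 6 — prev 5 → CONFLICT
7: bank 1 row 1 — prev None → EMPTY
8: bank 2 row 3 — prev 4 → CONFLICT
9: bank 3 row 7 — prev 6 → CONFLICT
10: bank 1 row 1 — prev 1 → HIT
11: bank 3 row 7 — prev 7 → HIT
12: bank 1 row 1 — prev 1 → HIT

CLASS = HIT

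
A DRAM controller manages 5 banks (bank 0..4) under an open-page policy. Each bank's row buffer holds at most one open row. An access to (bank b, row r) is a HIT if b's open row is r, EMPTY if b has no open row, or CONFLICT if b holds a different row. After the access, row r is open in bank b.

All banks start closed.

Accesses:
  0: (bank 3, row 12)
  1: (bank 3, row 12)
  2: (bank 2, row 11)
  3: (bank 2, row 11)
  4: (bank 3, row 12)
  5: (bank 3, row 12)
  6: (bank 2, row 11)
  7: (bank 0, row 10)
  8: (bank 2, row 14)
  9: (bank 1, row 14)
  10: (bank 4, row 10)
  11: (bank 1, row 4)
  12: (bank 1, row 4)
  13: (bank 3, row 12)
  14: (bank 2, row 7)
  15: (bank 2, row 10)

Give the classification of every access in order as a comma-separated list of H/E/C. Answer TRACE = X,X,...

step 0: bank3 None->12 [EMPTY]
step 1: bank3 12->12 [HIT]
step 2: bank2 None->11 [EMPTY]
step 3: bank2 11->11 [HIT]
step 4: bank3 12->12 [HIT]
step 5: bank3 12->12 [HIT]
step 6: bank2 11->11 [HIT]
step 7: bank0 None->10 [EMPTY]
step 8: bank2 11->14 [CONFLICT]
step 9: bank1 None->14 [EMPTY]
step 10: bank4 None->10 [EMPTY]
step 11: bank1 14->4 [CONFLICT]
step 12: bank1 4->4 [HIT]
step 13: bank3 12->12 [HIT]
step 14: bank2 14->7 [CONFLICT]
step 15: bank2 7->10 [CONFLICT]

TRACE = E,H,E,H,H,H,H,E,C,E,E,C,H,H,C,C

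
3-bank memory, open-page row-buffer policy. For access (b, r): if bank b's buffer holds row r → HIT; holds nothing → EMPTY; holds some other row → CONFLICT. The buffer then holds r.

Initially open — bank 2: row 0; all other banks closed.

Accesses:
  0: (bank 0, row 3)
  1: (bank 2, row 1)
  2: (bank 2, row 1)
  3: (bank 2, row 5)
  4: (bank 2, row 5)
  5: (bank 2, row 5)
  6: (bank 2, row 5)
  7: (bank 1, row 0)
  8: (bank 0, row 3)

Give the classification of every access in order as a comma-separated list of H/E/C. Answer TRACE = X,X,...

TRACE = E,C,H,C,H,H,H,E,H

0: bank 0 row 3 — prev None → EMPTY
1: bank 2 row 1 — prev 0 → CONFLICT
2: bank 2 row 1 — prev 1 → HIT
3: bank 2 row 5 — prev 1 → CONFLICT
4: bank 2 row 5 — prev 5 → HIT
5: bank 2 row 5 — prev 5 → HIT
6: bank 2 row 5 — prev 5 → HIT
7: bank 1 row 0 — prev None → EMPTY
8: bank 0 row 3 — prev 3 → HIT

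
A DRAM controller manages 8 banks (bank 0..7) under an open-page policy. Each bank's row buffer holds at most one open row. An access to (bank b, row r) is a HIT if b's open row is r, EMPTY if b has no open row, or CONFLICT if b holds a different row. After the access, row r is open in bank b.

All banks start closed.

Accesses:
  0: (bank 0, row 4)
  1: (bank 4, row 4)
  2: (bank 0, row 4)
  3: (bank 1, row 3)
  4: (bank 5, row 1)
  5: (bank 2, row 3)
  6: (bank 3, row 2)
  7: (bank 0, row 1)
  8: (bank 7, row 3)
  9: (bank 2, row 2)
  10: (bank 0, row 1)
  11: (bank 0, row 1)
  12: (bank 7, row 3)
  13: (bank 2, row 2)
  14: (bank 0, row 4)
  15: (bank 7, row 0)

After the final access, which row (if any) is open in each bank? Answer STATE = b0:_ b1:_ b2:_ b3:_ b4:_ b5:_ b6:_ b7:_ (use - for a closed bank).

STATE = b0:4 b1:3 b2:2 b3:2 b4:4 b5:1 b6:- b7:0

step 0: bank0 None->4 [EMPTY]
step 1: bank4 None->4 [EMPTY]
step 2: bank0 4->4 [HIT]
step 3: bank1 None->3 [EMPTY]
step 4: bank5 None->1 [EMPTY]
step 5: bank2 None->3 [EMPTY]
step 6: bank3 None->2 [EMPTY]
step 7: bank0 4->1 [CONFLICT]
step 8: bank7 None->3 [EMPTY]
step 9: bank2 3->2 [CONFLICT]
step 10: bank0 1->1 [HIT]
step 11: bank0 1->1 [HIT]
step 12: bank7 3->3 [HIT]
step 13: bank2 2->2 [HIT]
step 14: bank0 1->4 [CONFLICT]
step 15: bank7 3->0 [CONFLICT]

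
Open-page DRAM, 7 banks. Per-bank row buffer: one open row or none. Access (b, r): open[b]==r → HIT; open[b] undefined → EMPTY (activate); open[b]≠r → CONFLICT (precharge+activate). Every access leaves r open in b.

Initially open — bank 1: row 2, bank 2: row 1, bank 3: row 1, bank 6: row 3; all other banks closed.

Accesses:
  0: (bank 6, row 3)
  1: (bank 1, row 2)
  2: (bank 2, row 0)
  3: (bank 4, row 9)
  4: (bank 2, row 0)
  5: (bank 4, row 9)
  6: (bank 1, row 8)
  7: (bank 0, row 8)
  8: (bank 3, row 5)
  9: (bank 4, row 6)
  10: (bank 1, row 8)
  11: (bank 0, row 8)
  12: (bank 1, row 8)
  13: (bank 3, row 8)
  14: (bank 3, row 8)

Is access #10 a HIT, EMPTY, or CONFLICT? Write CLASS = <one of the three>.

CLASS = HIT

0: bank 6 row 3 — prev 3 → HIT
1: bank 1 row 2 — prev 2 → HIT
2: bank 2 row 0 — prev 1 → CONFLICT
3: bank 4 row 9 — prev None → EMPTY
4: bank 2 row 0 — prev 0 → HIT
5: bank 4 row 9 — prev 9 → HIT
6: bank 1 row 8 — prev 2 → CONFLICT
7: bank 0 row 8 — prev None → EMPTY
8: bank 3 row 5 — prev 1 → CONFLICT
9: bank 4 row 6 — prev 9 → CONFLICT
10: bank 1 row 8 — prev 8 → HIT
11: bank 0 row 8 — prev 8 → HIT
12: bank 1 row 8 — prev 8 → HIT
13: bank 3 row 8 — prev 5 → CONFLICT
14: bank 3 row 8 — prev 8 → HIT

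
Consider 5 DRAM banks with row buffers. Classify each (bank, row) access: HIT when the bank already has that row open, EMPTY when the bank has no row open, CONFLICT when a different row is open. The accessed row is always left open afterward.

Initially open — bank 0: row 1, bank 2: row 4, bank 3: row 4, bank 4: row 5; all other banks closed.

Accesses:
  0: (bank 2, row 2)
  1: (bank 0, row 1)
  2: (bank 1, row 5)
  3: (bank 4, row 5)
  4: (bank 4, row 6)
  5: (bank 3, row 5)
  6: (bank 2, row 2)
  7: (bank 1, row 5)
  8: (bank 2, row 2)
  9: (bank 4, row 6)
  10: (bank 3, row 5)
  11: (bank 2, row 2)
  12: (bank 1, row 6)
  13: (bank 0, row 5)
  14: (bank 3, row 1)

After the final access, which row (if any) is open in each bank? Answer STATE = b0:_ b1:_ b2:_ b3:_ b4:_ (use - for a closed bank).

#0 (2,2) C  (was 4)
#1 (0,1) H  (was 1)
#2 (1,5) E
#3 (4,5) H  (was 5)
#4 (4,6) C  (was 5)
#5 (3,5) C  (was 4)
#6 (2,2) H  (was 2)
#7 (1,5) H  (was 5)
#8 (2,2) H  (was 2)
#9 (4,6) H  (was 6)
#10 (3,5) H  (was 5)
#11 (2,2) H  (was 2)
#12 (1,6) C  (was 5)
#13 (0,5) C  (was 1)
#14 (3,1) C  (was 5)

STATE = b0:5 b1:6 b2:2 b3:1 b4:6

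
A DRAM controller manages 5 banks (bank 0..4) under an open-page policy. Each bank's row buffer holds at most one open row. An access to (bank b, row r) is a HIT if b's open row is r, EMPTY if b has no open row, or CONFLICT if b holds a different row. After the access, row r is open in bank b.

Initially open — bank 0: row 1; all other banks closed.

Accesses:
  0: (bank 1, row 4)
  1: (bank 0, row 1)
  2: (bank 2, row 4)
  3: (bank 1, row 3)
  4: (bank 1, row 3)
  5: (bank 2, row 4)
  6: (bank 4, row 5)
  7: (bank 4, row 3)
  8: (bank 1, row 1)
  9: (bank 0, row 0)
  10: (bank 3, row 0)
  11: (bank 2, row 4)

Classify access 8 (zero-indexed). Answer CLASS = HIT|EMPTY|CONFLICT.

  [0] b1 r4: no row ⇒ E
  [1] b0 r1: had r1 ⇒ H
  [2] b2 r4: no row ⇒ E
  [3] b1 r3: had r4 ⇒ C
  [4] b1 r3: had r3 ⇒ H
  [5] b2 r4: had r4 ⇒ H
  [6] b4 r5: no row ⇒ E
  [7] b4 r3: had r5 ⇒ C
  [8] b1 r1: had r3 ⇒ C
  [9] b0 r0: had r1 ⇒ C
  [10] b3 r0: no row ⇒ E
  [11] b2 r4: had r4 ⇒ H

CLASS = CONFLICT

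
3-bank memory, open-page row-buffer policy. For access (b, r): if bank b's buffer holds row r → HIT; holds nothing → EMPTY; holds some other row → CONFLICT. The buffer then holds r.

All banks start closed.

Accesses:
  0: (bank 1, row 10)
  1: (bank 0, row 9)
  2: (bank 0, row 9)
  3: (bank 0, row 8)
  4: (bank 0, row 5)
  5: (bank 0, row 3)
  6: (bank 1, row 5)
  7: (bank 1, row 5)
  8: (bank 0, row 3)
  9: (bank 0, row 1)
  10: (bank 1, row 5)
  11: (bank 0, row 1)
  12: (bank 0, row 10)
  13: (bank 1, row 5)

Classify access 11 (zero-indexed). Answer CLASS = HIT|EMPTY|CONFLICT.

CLASS = HIT

  [0] b1 r10: no row ⇒ E
  [1] b0 r9: no row ⇒ E
  [2] b0 r9: had r9 ⇒ H
  [3] b0 r8: had r9 ⇒ C
  [4] b0 r5: had r8 ⇒ C
  [5] b0 r3: had r5 ⇒ C
  [6] b1 r5: had r10 ⇒ C
  [7] b1 r5: had r5 ⇒ H
  [8] b0 r3: had r3 ⇒ H
  [9] b0 r1: had r3 ⇒ C
  [10] b1 r5: had r5 ⇒ H
  [11] b0 r1: had r1 ⇒ H
  [12] b0 r10: had r1 ⇒ C
  [13] b1 r5: had r5 ⇒ H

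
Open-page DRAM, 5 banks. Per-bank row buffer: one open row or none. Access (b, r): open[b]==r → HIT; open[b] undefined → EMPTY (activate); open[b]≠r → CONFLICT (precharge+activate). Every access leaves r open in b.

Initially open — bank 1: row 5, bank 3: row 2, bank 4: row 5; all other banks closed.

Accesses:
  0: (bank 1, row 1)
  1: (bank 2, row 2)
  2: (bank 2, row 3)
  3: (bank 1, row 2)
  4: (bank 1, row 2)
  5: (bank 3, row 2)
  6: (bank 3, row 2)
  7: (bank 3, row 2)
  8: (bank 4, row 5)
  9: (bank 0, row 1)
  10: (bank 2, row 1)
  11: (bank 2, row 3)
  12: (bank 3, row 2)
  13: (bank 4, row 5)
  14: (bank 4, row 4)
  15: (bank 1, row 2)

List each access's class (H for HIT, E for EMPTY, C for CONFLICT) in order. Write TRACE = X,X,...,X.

TRACE = C,E,C,C,H,H,H,H,H,E,C,C,H,H,C,H

step 0: bank1 5->1 [CONFLICT]
step 1: bank2 None->2 [EMPTY]
step 2: bank2 2->3 [CONFLICT]
step 3: bank1 1->2 [CONFLICT]
step 4: bank1 2->2 [HIT]
step 5: bank3 2->2 [HIT]
step 6: bank3 2->2 [HIT]
step 7: bank3 2->2 [HIT]
step 8: bank4 5->5 [HIT]
step 9: bank0 None->1 [EMPTY]
step 10: bank2 3->1 [CONFLICT]
step 11: bank2 1->3 [CONFLICT]
step 12: bank3 2->2 [HIT]
step 13: bank4 5->5 [HIT]
step 14: bank4 5->4 [CONFLICT]
step 15: bank1 2->2 [HIT]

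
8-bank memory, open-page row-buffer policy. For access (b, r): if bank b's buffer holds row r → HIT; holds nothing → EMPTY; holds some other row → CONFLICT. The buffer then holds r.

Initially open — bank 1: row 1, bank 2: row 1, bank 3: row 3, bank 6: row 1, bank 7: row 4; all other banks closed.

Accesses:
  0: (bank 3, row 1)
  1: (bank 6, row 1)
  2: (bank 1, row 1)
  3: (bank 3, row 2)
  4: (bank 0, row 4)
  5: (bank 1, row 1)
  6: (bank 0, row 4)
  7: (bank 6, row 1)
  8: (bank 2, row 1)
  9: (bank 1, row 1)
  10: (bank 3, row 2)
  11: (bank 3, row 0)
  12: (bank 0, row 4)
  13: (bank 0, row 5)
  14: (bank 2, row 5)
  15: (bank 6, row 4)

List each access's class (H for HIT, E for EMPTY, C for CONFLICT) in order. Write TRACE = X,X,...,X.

TRACE = C,H,H,C,E,H,H,H,H,H,H,C,H,C,C,C

#0 (3,1) C  (was 3)
#1 (6,1) H  (was 1)
#2 (1,1) H  (was 1)
#3 (3,2) C  (was 1)
#4 (0,4) E
#5 (1,1) H  (was 1)
#6 (0,4) H  (was 4)
#7 (6,1) H  (was 1)
#8 (2,1) H  (was 1)
#9 (1,1) H  (was 1)
#10 (3,2) H  (was 2)
#11 (3,0) C  (was 2)
#12 (0,4) H  (was 4)
#13 (0,5) C  (was 4)
#14 (2,5) C  (was 1)
#15 (6,4) C  (was 1)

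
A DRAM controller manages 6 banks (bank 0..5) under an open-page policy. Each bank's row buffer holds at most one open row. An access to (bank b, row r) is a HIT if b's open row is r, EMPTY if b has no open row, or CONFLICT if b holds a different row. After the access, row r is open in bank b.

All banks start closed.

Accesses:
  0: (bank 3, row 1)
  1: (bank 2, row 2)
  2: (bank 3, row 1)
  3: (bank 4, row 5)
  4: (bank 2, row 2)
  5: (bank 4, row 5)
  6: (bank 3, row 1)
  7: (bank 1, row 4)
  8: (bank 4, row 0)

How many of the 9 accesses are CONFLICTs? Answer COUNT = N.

COUNT = 1

0: bank 3 row 1 — prev None → EMPTY
1: bank 2 row 2 — prev None → EMPTY
2: bank 3 row 1 — prev 1 → HIT
3: bank 4 row 5 — prev None → EMPTY
4: bank 2 row 2 — prev 2 → HIT
5: bank 4 row 5 — prev 5 → HIT
6: bank 3 row 1 — prev 1 → HIT
7: bank 1 row 4 — prev None → EMPTY
8: bank 4 row 0 — prev 5 → CONFLICT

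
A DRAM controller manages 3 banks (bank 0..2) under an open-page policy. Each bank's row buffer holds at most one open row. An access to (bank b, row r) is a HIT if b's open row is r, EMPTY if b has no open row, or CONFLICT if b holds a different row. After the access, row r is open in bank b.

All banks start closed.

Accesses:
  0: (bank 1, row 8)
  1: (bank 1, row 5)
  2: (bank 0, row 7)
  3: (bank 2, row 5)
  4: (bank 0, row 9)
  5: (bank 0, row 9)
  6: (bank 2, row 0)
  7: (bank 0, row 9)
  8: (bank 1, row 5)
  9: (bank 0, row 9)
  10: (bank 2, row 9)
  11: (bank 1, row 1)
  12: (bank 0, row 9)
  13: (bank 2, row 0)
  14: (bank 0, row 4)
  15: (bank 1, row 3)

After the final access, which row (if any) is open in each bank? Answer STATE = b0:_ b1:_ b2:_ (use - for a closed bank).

STATE = b0:4 b1:3 b2:0

#0 (1,8) E
#1 (1,5) C  (was 8)
#2 (0,7) E
#3 (2,5) E
#4 (0,9) C  (was 7)
#5 (0,9) H  (was 9)
#6 (2,0) C  (was 5)
#7 (0,9) H  (was 9)
#8 (1,5) H  (was 5)
#9 (0,9) H  (was 9)
#10 (2,9) C  (was 0)
#11 (1,1) C  (was 5)
#12 (0,9) H  (was 9)
#13 (2,0) C  (was 9)
#14 (0,4) C  (was 9)
#15 (1,3) C  (was 1)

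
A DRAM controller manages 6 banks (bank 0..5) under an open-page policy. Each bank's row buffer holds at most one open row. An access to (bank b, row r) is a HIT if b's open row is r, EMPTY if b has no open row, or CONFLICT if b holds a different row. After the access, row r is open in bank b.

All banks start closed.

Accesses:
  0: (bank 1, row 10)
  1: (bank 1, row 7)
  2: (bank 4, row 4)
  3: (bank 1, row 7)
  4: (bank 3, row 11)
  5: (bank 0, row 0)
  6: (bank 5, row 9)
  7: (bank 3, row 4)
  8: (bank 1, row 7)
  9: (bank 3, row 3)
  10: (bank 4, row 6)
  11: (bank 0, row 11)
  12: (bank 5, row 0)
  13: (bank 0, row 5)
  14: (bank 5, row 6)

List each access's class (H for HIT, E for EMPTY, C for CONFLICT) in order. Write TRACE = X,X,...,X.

TRACE = E,C,E,H,E,E,E,C,H,C,C,C,C,C,C

  [0] b1 r10: no row ⇒ E
  [1] b1 r7: had r10 ⇒ C
  [2] b4 r4: no row ⇒ E
  [3] b1 r7: had r7 ⇒ H
  [4] b3 r11: no row ⇒ E
  [5] b0 r0: no row ⇒ E
  [6] b5 r9: no row ⇒ E
  [7] b3 r4: had r11 ⇒ C
  [8] b1 r7: had r7 ⇒ H
  [9] b3 r3: had r4 ⇒ C
  [10] b4 r6: had r4 ⇒ C
  [11] b0 r11: had r0 ⇒ C
  [12] b5 r0: had r9 ⇒ C
  [13] b0 r5: had r11 ⇒ C
  [14] b5 r6: had r0 ⇒ C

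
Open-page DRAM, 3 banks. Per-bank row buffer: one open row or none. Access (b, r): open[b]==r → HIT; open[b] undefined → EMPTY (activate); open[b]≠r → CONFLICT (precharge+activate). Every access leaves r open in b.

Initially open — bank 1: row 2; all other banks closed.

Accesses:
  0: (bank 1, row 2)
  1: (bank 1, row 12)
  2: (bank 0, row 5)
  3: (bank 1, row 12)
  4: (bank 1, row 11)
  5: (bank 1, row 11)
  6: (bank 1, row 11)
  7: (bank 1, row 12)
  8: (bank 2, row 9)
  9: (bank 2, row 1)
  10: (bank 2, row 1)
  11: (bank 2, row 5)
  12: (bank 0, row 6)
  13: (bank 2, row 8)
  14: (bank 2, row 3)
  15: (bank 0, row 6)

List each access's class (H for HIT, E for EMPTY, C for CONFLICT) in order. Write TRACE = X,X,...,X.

  [0] b1 r2: had r2 ⇒ H
  [1] b1 r12: had r2 ⇒ C
  [2] b0 r5: no row ⇒ E
  [3] b1 r12: had r12 ⇒ H
  [4] b1 r11: had r12 ⇒ C
  [5] b1 r11: had r11 ⇒ H
  [6] b1 r11: had r11 ⇒ H
  [7] b1 r12: had r11 ⇒ C
  [8] b2 r9: no row ⇒ E
  [9] b2 r1: had r9 ⇒ C
  [10] b2 r1: had r1 ⇒ H
  [11] b2 r5: had r1 ⇒ C
  [12] b0 r6: had r5 ⇒ C
  [13] b2 r8: had r5 ⇒ C
  [14] b2 r3: had r8 ⇒ C
  [15] b0 r6: had r6 ⇒ H

TRACE = H,C,E,H,C,H,H,C,E,C,H,C,C,C,C,H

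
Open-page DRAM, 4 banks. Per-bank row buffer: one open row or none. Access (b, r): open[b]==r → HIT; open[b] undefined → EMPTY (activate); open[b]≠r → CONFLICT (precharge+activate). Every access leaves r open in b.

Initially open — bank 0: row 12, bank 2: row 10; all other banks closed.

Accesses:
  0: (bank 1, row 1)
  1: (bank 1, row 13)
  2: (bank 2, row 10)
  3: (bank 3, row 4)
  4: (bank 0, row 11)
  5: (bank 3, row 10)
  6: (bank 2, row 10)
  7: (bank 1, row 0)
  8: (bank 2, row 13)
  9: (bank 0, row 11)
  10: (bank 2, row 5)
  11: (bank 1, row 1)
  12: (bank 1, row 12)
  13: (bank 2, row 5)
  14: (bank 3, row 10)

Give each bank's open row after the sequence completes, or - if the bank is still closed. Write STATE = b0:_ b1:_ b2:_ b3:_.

STATE = b0:11 b1:12 b2:5 b3:10

#0 (1,1) E
#1 (1,13) C  (was 1)
#2 (2,10) H  (was 10)
#3 (3,4) E
#4 (0,11) C  (was 12)
#5 (3,10) C  (was 4)
#6 (2,10) H  (was 10)
#7 (1,0) C  (was 13)
#8 (2,13) C  (was 10)
#9 (0,11) H  (was 11)
#10 (2,5) C  (was 13)
#11 (1,1) C  (was 0)
#12 (1,12) C  (was 1)
#13 (2,5) H  (was 5)
#14 (3,10) H  (was 10)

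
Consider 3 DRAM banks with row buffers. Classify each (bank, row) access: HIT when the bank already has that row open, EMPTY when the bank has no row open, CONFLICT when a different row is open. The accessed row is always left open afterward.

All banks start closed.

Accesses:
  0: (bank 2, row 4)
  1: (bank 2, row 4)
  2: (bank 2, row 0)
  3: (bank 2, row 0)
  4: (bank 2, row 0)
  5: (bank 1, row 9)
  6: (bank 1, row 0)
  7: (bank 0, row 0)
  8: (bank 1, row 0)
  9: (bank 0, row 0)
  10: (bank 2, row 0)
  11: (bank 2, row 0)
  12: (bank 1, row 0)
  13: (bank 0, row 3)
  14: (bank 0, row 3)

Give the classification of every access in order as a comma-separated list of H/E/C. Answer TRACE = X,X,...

0: bank 2 row 4 — prev None → EMPTY
1: bank 2 row 4 — prev 4 → HIT
2: bank 2 row 0 — prev 4 → CONFLICT
3: bank 2 row 0 — prev 0 → HIT
4: bank 2 row 0 — prev 0 → HIT
5: bank 1 row 9 — prev None → EMPTY
6: bank 1 row 0 — prev 9 → CONFLICT
7: bank 0 row 0 — prev None → EMPTY
8: bank 1 row 0 — prev 0 → HIT
9: bank 0 row 0 — prev 0 → HIT
10: bank 2 row 0 — prev 0 → HIT
11: bank 2 row 0 — prev 0 → HIT
12: bank 1 row 0 — prev 0 → HIT
13: bank 0 row 3 — prev 0 → CONFLICT
14: bank 0 row 3 — prev 3 → HIT

TRACE = E,H,C,H,H,E,C,E,H,H,H,H,H,C,H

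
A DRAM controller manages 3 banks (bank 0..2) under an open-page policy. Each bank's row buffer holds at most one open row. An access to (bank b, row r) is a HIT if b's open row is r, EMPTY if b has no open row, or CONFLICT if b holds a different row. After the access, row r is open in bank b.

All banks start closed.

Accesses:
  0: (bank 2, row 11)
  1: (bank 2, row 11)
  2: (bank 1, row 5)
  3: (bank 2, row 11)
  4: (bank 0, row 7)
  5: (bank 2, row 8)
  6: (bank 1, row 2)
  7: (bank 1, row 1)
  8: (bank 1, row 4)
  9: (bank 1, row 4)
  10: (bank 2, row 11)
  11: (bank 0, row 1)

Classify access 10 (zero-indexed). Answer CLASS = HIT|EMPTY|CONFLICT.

CLASS = CONFLICT

step 0: bank2 None->11 [EMPTY]
step 1: bank2 11->11 [HIT]
step 2: bank1 None->5 [EMPTY]
step 3: bank2 11->11 [HIT]
step 4: bank0 None->7 [EMPTY]
step 5: bank2 11->8 [CONFLICT]
step 6: bank1 5->2 [CONFLICT]
step 7: bank1 2->1 [CONFLICT]
step 8: bank1 1->4 [CONFLICT]
step 9: bank1 4->4 [HIT]
step 10: bank2 8->11 [CONFLICT]
step 11: bank0 7->1 [CONFLICT]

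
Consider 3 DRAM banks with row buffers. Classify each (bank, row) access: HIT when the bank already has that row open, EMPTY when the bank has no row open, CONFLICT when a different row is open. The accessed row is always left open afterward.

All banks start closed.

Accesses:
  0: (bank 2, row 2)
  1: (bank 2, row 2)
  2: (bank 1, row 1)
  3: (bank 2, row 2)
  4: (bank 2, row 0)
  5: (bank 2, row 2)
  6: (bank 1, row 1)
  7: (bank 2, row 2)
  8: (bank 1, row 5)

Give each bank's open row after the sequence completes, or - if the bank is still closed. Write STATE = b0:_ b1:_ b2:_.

STATE = b0:- b1:5 b2:2

step 0: bank2 None->2 [EMPTY]
step 1: bank2 2->2 [HIT]
step 2: bank1 None->1 [EMPTY]
step 3: bank2 2->2 [HIT]
step 4: bank2 2->0 [CONFLICT]
step 5: bank2 0->2 [CONFLICT]
step 6: bank1 1->1 [HIT]
step 7: bank2 2->2 [HIT]
step 8: bank1 1->5 [CONFLICT]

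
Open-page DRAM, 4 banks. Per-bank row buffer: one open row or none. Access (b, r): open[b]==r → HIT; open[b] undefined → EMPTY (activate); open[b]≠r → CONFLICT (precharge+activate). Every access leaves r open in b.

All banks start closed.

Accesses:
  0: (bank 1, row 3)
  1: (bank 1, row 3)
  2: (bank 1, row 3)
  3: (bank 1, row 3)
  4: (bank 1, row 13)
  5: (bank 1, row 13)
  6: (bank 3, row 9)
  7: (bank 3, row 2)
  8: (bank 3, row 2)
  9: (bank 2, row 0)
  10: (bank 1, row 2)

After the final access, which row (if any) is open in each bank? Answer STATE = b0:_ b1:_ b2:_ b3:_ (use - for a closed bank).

  [0] b1 r3: no row ⇒ E
  [1] b1 r3: had r3 ⇒ H
  [2] b1 r3: had r3 ⇒ H
  [3] b1 r3: had r3 ⇒ H
  [4] b1 r13: had r3 ⇒ C
  [5] b1 r13: had r13 ⇒ H
  [6] b3 r9: no row ⇒ E
  [7] b3 r2: had r9 ⇒ C
  [8] b3 r2: had r2 ⇒ H
  [9] b2 r0: no row ⇒ E
  [10] b1 r2: had r13 ⇒ C

STATE = b0:- b1:2 b2:0 b3:2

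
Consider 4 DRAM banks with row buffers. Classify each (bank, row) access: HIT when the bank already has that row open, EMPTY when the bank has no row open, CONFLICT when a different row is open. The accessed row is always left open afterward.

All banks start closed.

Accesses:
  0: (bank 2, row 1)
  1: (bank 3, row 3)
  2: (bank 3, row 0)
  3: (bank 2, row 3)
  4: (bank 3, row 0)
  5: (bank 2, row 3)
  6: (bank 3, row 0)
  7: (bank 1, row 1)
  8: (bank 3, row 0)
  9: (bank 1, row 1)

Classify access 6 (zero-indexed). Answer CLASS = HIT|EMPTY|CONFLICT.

CLASS = HIT

0: bank 2 row 1 — prev None → EMPTY
1: bank 3 row 3 — prev None → EMPTY
2: bank 3 row 0 — prev 3 → CONFLICT
3: bank 2 row 3 — prev 1 → CONFLICT
4: bank 3 row 0 — prev 0 → HIT
5: bank 2 row 3 — prev 3 → HIT
6: bank 3 row 0 — prev 0 → HIT
7: bank 1 row 1 — prev None → EMPTY
8: bank 3 row 0 — prev 0 → HIT
9: bank 1 row 1 — prev 1 → HIT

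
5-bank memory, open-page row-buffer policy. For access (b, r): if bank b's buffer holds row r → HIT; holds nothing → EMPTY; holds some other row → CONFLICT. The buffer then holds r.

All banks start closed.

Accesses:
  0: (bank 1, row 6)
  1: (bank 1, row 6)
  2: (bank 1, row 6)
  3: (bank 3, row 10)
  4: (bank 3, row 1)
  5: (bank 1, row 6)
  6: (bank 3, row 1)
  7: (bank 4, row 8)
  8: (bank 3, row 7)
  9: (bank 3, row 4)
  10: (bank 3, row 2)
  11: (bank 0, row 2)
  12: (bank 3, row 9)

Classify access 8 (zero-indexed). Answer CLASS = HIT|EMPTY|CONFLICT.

#0 (1,6) E
#1 (1,6) H  (was 6)
#2 (1,6) H  (was 6)
#3 (3,10) E
#4 (3,1) C  (was 10)
#5 (1,6) H  (was 6)
#6 (3,1) H  (was 1)
#7 (4,8) E
#8 (3,7) C  (was 1)
#9 (3,4) C  (was 7)
#10 (3,2) C  (was 4)
#11 (0,2) E
#12 (3,9) C  (was 2)

CLASS = CONFLICT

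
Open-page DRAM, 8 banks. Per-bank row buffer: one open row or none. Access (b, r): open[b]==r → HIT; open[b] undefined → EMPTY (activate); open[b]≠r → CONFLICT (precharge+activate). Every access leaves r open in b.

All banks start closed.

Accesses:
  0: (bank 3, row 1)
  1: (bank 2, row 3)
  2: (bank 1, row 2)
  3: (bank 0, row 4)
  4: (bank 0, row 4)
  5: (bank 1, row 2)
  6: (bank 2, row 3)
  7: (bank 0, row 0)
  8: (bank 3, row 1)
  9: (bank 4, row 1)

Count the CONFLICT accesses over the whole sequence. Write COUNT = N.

COUNT = 1

#0 (3,1) E
#1 (2,3) E
#2 (1,2) E
#3 (0,4) E
#4 (0,4) H  (was 4)
#5 (1,2) H  (was 2)
#6 (2,3) H  (was 3)
#7 (0,0) C  (was 4)
#8 (3,1) H  (was 1)
#9 (4,1) E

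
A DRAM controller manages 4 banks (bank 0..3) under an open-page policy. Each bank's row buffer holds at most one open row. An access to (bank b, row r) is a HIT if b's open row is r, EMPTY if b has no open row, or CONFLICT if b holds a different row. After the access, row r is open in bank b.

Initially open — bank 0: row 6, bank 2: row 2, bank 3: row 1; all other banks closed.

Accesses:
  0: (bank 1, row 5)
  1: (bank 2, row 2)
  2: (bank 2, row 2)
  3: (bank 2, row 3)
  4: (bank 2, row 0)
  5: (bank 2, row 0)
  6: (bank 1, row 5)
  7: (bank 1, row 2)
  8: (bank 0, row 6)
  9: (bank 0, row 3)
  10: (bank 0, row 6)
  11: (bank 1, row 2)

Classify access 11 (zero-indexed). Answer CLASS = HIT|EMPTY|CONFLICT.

  [0] b1 r5: no row ⇒ E
  [1] b2 r2: had r2 ⇒ H
  [2] b2 r2: had r2 ⇒ H
  [3] b2 r3: had r2 ⇒ C
  [4] b2 r0: had r3 ⇒ C
  [5] b2 r0: had r0 ⇒ H
  [6] b1 r5: had r5 ⇒ H
  [7] b1 r2: had r5 ⇒ C
  [8] b0 r6: had r6 ⇒ H
  [9] b0 r3: had r6 ⇒ C
  [10] b0 r6: had r3 ⇒ C
  [11] b1 r2: had r2 ⇒ H

CLASS = HIT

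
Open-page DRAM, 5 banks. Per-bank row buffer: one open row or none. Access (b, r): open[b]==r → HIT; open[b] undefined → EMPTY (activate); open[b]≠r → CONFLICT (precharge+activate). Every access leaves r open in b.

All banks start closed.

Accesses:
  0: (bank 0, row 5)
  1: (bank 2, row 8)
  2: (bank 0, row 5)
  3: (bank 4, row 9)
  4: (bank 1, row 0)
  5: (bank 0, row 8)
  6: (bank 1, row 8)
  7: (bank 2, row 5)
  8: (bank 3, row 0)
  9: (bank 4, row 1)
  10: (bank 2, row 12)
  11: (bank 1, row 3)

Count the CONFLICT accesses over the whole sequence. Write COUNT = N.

  [0] b0 r5: no row ⇒ E
  [1] b2 r8: no row ⇒ E
  [2] b0 r5: had r5 ⇒ H
  [3] b4 r9: no row ⇒ E
  [4] b1 r0: no row ⇒ E
  [5] b0 r8: had r5 ⇒ C
  [6] b1 r8: had r0 ⇒ C
  [7] b2 r5: had r8 ⇒ C
  [8] b3 r0: no row ⇒ E
  [9] b4 r1: had r9 ⇒ C
  [10] b2 r12: had r5 ⇒ C
  [11] b1 r3: had r8 ⇒ C

COUNT = 6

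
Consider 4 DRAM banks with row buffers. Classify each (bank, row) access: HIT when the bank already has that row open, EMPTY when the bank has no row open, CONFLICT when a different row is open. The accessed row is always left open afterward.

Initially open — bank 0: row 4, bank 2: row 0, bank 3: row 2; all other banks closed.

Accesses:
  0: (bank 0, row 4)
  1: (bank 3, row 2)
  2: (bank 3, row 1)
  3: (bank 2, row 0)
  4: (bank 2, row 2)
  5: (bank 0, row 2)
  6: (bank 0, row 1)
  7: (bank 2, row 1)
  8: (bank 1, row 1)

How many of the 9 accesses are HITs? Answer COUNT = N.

step 0: bank0 4->4 [HIT]
step 1: bank3 2->2 [HIT]
step 2: bank3 2->1 [CONFLICT]
step 3: bank2 0->0 [HIT]
step 4: bank2 0->2 [CONFLICT]
step 5: bank0 4->2 [CONFLICT]
step 6: bank0 2->1 [CONFLICT]
step 7: bank2 2->1 [CONFLICT]
step 8: bank1 None->1 [EMPTY]

COUNT = 3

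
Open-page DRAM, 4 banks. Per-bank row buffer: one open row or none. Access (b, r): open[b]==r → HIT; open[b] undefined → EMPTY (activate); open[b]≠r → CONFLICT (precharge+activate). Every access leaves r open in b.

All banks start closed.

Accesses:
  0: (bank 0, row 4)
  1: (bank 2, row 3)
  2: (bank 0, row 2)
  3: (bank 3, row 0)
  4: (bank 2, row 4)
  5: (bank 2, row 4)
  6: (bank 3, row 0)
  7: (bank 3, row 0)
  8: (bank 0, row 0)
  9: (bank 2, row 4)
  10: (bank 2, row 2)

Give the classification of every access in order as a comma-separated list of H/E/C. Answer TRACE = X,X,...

TRACE = E,E,C,E,C,H,H,H,C,H,C

0: bank 0 row 4 — prev None → EMPTY
1: bank 2 row 3 — prev None → EMPTY
2: bank 0 row 2 — prev 4 → CONFLICT
3: bank 3 row 0 — prev None → EMPTY
4: bank 2 row 4 — prev 3 → CONFLICT
5: bank 2 row 4 — prev 4 → HIT
6: bank 3 row 0 — prev 0 → HIT
7: bank 3 row 0 — prev 0 → HIT
8: bank 0 row 0 — prev 2 → CONFLICT
9: bank 2 row 4 — prev 4 → HIT
10: bank 2 row 2 — prev 4 → CONFLICT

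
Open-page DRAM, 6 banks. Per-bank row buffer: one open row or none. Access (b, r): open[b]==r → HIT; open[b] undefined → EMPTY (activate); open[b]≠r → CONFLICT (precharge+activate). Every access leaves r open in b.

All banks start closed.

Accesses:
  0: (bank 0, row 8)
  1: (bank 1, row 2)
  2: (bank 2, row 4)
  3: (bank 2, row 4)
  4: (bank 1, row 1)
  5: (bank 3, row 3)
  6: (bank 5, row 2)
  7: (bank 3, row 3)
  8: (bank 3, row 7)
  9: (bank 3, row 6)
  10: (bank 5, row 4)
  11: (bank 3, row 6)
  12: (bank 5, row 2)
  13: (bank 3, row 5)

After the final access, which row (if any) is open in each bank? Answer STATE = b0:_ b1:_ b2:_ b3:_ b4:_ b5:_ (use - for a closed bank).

STATE = b0:8 b1:1 b2:4 b3:5 b4:- b5:2

step 0: bank0 None->8 [EMPTY]
step 1: bank1 None->2 [EMPTY]
step 2: bank2 None->4 [EMPTY]
step 3: bank2 4->4 [HIT]
step 4: bank1 2->1 [CONFLICT]
step 5: bank3 None->3 [EMPTY]
step 6: bank5 None->2 [EMPTY]
step 7: bank3 3->3 [HIT]
step 8: bank3 3->7 [CONFLICT]
step 9: bank3 7->6 [CONFLICT]
step 10: bank5 2->4 [CONFLICT]
step 11: bank3 6->6 [HIT]
step 12: bank5 4->2 [CONFLICT]
step 13: bank3 6->5 [CONFLICT]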